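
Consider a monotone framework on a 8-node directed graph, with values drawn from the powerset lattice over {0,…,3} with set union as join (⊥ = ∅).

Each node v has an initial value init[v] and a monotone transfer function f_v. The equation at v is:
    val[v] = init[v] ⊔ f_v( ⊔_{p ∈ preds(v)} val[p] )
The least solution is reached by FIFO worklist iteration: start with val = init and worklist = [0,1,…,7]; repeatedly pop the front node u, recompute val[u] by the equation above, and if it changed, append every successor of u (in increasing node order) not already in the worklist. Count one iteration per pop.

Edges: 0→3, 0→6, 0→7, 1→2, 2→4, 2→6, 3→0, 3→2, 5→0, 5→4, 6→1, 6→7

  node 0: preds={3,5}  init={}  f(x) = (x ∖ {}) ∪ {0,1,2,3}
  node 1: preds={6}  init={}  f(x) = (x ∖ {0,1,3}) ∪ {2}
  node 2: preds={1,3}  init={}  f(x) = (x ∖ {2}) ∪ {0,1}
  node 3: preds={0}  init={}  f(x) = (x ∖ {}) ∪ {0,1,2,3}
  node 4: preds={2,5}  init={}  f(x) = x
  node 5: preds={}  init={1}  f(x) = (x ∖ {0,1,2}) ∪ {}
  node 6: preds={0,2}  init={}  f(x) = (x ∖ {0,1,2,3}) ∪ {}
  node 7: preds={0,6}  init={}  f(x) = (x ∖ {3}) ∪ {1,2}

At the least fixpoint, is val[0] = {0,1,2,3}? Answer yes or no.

Worklist (12 pops):
  #1 pop 0: in={1} → {0,1,2,3} (was {}); enqueue []
  #2 pop 1: in={} → {2} (was {}); enqueue []
  #3 pop 2: in={2} → {0,1} (was {}); enqueue []
  #4 pop 3: in={0,1,2,3} → {0,1,2,3} (was {}); enqueue [0,2]
  #5 pop 4: in={0,1} → {0,1} (was {}); enqueue []
  #6 pop 5: in={} → {1} (no change)
  #7 pop 6: in={0,1,2,3} → {} (no change)
  #8 pop 7: in={0,1,2,3} → {0,1,2} (was {}); enqueue []
  #9 pop 0: in={0,1,2,3} → {0,1,2,3} (no change)
  #10 pop 2: in={0,1,2,3} → {0,1,3} (was {0,1}); enqueue [4,6]
  #11 pop 4: in={0,1,3} → {0,1,3} (was {0,1}); enqueue []
  #12 pop 6: in={0,1,2,3} → {} (no change)

Fixpoint:
  val[0] = {0,1,2,3}
  val[1] = {2}
  val[2] = {0,1,3}
  val[3] = {0,1,2,3}
  val[4] = {0,1,3}
  val[5] = {1}
  val[6] = {}
  val[7] = {0,1,2}

yes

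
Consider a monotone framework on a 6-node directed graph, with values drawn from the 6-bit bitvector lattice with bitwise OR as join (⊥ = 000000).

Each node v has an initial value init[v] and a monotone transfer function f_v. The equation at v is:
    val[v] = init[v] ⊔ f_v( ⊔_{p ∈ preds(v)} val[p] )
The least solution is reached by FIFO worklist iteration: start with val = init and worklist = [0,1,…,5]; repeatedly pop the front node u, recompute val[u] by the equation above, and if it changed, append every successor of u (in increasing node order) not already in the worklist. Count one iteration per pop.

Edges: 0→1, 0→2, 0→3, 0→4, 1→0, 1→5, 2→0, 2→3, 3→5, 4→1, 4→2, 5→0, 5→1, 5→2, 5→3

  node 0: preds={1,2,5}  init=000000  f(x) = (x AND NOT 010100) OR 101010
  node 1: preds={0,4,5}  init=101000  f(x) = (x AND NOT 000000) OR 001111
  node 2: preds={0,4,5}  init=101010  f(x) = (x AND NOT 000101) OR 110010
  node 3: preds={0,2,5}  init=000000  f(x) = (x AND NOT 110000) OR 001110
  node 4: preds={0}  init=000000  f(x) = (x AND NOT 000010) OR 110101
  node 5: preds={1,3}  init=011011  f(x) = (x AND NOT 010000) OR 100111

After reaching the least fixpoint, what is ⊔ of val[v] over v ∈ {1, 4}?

111111

Iteration log — 10 steps:
  step 1. node 0  ⊔preds=111011  new=101011  old=000000  +wl: 
  step 2. node 1  ⊔preds=111011  new=111111  old=101000  +wl: 0
  step 3. node 2  ⊔preds=111011  new=111010  old=101010  +wl: 
  step 4. node 3  ⊔preds=111011  new=001111  old=000000  +wl: 
  step 5. node 4  ⊔preds=101011  new=111101  old=000000  +wl: 1,2
  step 6. node 5  ⊔preds=111111  new=111111  old=011011  +wl: 3
  step 7. node 0  ⊔preds=111111  new=101011  stable
  step 8. node 1  ⊔preds=111111  new=111111  stable
  step 9. node 2  ⊔preds=111111  new=111010  stable
  step 10. node 3  ⊔preds=111111  new=001111  stable

Least fixpoint reached:
  node 0: 101011
  node 1: 111111
  node 2: 111010
  node 3: 001111
  node 4: 111101
  node 5: 111111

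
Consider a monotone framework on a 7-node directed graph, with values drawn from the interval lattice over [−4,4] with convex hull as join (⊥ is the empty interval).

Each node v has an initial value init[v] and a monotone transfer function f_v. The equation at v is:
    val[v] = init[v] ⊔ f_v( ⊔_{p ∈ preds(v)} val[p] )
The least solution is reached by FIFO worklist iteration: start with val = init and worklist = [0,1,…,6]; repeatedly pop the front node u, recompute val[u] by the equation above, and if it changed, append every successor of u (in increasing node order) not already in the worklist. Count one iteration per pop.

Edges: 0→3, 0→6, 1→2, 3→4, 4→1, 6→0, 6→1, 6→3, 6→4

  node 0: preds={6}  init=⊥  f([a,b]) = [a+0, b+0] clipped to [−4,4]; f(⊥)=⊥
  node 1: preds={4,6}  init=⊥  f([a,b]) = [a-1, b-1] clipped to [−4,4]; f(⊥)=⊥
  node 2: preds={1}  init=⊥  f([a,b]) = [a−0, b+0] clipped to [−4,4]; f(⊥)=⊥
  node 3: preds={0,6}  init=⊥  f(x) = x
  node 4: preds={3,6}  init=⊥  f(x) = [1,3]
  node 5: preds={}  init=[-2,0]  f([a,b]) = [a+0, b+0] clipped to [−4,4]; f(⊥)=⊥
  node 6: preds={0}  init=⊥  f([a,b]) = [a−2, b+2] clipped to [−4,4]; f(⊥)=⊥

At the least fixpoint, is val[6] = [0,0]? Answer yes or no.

Worklist (9 pops):
  #1 pop 0: in=⊥ → ⊥ (no change)
  #2 pop 1: in=⊥ → ⊥ (no change)
  #3 pop 2: in=⊥ → ⊥ (no change)
  #4 pop 3: in=⊥ → ⊥ (no change)
  #5 pop 4: in=⊥ → [1,3] (was ⊥); enqueue [1]
  #6 pop 5: in=⊥ → [-2,0] (no change)
  #7 pop 6: in=⊥ → ⊥ (no change)
  #8 pop 1: in=[1,3] → [0,2] (was ⊥); enqueue [2]
  #9 pop 2: in=[0,2] → [0,2] (was ⊥); enqueue []

Fixpoint:
  val[0] = ⊥
  val[1] = [0,2]
  val[2] = [0,2]
  val[3] = ⊥
  val[4] = [1,3]
  val[5] = [-2,0]
  val[6] = ⊥

no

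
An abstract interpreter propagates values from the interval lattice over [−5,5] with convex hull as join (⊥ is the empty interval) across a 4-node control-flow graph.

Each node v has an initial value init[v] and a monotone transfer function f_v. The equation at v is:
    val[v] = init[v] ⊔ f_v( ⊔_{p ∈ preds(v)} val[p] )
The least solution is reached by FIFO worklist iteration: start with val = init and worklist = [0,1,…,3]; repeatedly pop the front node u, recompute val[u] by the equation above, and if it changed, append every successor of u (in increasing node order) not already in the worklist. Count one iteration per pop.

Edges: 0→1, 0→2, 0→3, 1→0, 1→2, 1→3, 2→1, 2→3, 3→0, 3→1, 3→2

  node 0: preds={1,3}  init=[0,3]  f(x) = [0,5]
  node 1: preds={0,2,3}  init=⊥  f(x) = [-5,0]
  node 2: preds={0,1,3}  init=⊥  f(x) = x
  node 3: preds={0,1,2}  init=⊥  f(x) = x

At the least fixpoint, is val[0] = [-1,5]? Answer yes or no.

Worklist (7 pops):
  #1 pop 0: in=⊥ → [0,5] (was [0,3]); enqueue []
  #2 pop 1: in=[0,5] → [-5,0] (was ⊥); enqueue [0]
  #3 pop 2: in=[-5,5] → [-5,5] (was ⊥); enqueue [1]
  #4 pop 3: in=[-5,5] → [-5,5] (was ⊥); enqueue [2]
  #5 pop 0: in=[-5,5] → [0,5] (no change)
  #6 pop 1: in=[-5,5] → [-5,0] (no change)
  #7 pop 2: in=[-5,5] → [-5,5] (no change)

Fixpoint:
  val[0] = [0,5]
  val[1] = [-5,0]
  val[2] = [-5,5]
  val[3] = [-5,5]

no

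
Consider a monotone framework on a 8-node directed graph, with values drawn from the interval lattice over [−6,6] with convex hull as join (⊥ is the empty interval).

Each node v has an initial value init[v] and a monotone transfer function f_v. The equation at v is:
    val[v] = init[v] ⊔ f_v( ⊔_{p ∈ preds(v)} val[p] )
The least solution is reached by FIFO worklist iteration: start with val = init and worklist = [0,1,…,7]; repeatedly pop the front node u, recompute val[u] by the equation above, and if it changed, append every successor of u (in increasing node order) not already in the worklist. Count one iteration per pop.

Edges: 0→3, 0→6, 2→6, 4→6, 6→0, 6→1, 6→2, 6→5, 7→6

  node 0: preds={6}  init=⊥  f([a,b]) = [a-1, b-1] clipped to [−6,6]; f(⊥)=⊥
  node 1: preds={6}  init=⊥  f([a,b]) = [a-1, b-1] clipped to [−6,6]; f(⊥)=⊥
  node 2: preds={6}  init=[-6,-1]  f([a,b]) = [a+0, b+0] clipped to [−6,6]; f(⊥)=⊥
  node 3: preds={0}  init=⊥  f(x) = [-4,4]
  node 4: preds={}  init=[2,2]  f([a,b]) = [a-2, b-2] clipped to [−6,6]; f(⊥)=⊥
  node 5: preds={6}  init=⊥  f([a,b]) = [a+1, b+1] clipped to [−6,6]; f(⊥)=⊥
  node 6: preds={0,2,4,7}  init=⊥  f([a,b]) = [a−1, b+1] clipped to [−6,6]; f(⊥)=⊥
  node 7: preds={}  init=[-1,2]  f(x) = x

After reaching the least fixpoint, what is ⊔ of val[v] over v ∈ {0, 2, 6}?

[-6,6]

Iteration log — 32 steps:
  step 1. node 0  ⊔preds=⊥  new=⊥  stable
  step 2. node 1  ⊔preds=⊥  new=⊥  stable
  step 3. node 2  ⊔preds=⊥  new=[-6,-1]  stable
  step 4. node 3  ⊔preds=⊥  new=[-4,4]  old=⊥  +wl: 
  step 5. node 4  ⊔preds=⊥  new=[2,2]  stable
  step 6. node 5  ⊔preds=⊥  new=⊥  stable
  step 7. node 6  ⊔preds=[-6,2]  new=[-6,3]  old=⊥  +wl: 0,1,2,5
  step 8. node 7  ⊔preds=⊥  new=[-1,2]  stable
  step 9. node 0  ⊔preds=[-6,3]  new=[-6,2]  old=⊥  +wl: 3,6
  step 10. node 1  ⊔preds=[-6,3]  new=[-6,2]  old=⊥  +wl: 
  step 11. node 2  ⊔preds=[-6,3]  new=[-6,3]  old=[-6,-1]  +wl: 
  step 12. node 5  ⊔preds=[-6,3]  new=[-5,4]  old=⊥  +wl: 
  step 13. node 3  ⊔preds=[-6,2]  new=[-4,4]  stable
  step 14. node 6  ⊔preds=[-6,3]  new=[-6,4]  old=[-6,3]  +wl: 0,1,2,5
  step 15. node 0  ⊔preds=[-6,4]  new=[-6,3]  old=[-6,2]  +wl: 3,6
  step 16. node 1  ⊔preds=[-6,4]  new=[-6,3]  old=[-6,2]  +wl: 
  step 17. node 2  ⊔preds=[-6,4]  new=[-6,4]  old=[-6,3]  +wl: 
  step 18. node 5  ⊔preds=[-6,4]  new=[-5,5]  old=[-5,4]  +wl: 
  step 19. node 3  ⊔preds=[-6,3]  new=[-4,4]  stable
  step 20. node 6  ⊔preds=[-6,4]  new=[-6,5]  old=[-6,4]  +wl: 0,1,2,5
  step 21. node 0  ⊔preds=[-6,5]  new=[-6,4]  old=[-6,3]  +wl: 3,6
  step 22. node 1  ⊔preds=[-6,5]  new=[-6,4]  old=[-6,3]  +wl: 
  step 23. node 2  ⊔preds=[-6,5]  new=[-6,5]  old=[-6,4]  +wl: 
  step 24. node 5  ⊔preds=[-6,5]  new=[-5,6]  old=[-5,5]  +wl: 
  step 25. node 3  ⊔preds=[-6,4]  new=[-4,4]  stable
  step 26. node 6  ⊔preds=[-6,5]  new=[-6,6]  old=[-6,5]  +wl: 0,1,2,5
  step 27. node 0  ⊔preds=[-6,6]  new=[-6,5]  old=[-6,4]  +wl: 3,6
  step 28. node 1  ⊔preds=[-6,6]  new=[-6,5]  old=[-6,4]  +wl: 
  step 29. node 2  ⊔preds=[-6,6]  new=[-6,6]  old=[-6,5]  +wl: 
  step 30. node 5  ⊔preds=[-6,6]  new=[-5,6]  stable
  step 31. node 3  ⊔preds=[-6,5]  new=[-4,4]  stable
  step 32. node 6  ⊔preds=[-6,6]  new=[-6,6]  stable

Least fixpoint reached:
  node 0: [-6,5]
  node 1: [-6,5]
  node 2: [-6,6]
  node 3: [-4,4]
  node 4: [2,2]
  node 5: [-5,6]
  node 6: [-6,6]
  node 7: [-1,2]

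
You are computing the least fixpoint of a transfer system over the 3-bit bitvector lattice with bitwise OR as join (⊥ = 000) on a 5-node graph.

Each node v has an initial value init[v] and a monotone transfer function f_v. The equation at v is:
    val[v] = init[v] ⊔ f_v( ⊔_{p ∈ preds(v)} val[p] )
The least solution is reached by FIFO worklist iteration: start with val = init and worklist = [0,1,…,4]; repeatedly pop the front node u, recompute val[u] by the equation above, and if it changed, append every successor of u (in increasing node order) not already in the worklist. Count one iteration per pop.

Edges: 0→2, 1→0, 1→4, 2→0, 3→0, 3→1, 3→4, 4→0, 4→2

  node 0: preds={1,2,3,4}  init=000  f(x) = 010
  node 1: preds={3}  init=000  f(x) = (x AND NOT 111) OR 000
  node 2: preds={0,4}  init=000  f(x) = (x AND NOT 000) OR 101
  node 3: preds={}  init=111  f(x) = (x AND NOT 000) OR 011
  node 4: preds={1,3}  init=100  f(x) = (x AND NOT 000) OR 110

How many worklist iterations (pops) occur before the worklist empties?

7

Worklist (7 pops):
  #1 pop 0: in=111 → 010 (was 000); enqueue []
  #2 pop 1: in=111 → 000 (no change)
  #3 pop 2: in=110 → 111 (was 000); enqueue [0]
  #4 pop 3: in=000 → 111 (no change)
  #5 pop 4: in=111 → 111 (was 100); enqueue [2]
  #6 pop 0: in=111 → 010 (no change)
  #7 pop 2: in=111 → 111 (no change)

Fixpoint:
  val[0] = 010
  val[1] = 000
  val[2] = 111
  val[3] = 111
  val[4] = 111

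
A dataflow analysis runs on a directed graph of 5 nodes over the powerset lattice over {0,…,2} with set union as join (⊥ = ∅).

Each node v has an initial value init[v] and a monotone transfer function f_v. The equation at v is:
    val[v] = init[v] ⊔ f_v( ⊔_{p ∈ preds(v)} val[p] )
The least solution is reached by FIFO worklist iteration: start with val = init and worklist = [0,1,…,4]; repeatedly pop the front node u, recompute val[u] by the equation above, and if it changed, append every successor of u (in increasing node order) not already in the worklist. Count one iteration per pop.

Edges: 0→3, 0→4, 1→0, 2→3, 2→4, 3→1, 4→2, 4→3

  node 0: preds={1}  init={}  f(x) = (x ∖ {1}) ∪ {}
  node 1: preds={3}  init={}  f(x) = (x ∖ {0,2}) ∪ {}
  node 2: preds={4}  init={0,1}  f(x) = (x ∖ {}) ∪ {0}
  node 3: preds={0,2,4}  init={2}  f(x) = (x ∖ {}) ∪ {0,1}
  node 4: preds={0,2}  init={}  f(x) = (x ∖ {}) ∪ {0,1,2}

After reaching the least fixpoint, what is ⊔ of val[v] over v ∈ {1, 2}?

Trace (10 dequeues):
  [1] u=0 | in {} | out {} | ==
  [2] u=1 | in {2} | out {} | ==
  [3] u=2 | in {} | out {0,1} | ==
  [4] u=3 | in {0,1} | out {0,1,2} | prev {2} | push {1}
  [5] u=4 | in {0,1} | out {0,1,2} | prev {} | push {2,3}
  [6] u=1 | in {0,1,2} | out {1} | prev {} | push {0}
  [7] u=2 | in {0,1,2} | out {0,1,2} | prev {0,1} | push {4}
  [8] u=3 | in {0,1,2} | out {0,1,2} | ==
  [9] u=0 | in {1} | out {} | ==
  [10] u=4 | in {0,1,2} | out {0,1,2} | ==

Converged values:
  [0] {}
  [1] {1}
  [2] {0,1,2}
  [3] {0,1,2}
  [4] {0,1,2}

{0,1,2}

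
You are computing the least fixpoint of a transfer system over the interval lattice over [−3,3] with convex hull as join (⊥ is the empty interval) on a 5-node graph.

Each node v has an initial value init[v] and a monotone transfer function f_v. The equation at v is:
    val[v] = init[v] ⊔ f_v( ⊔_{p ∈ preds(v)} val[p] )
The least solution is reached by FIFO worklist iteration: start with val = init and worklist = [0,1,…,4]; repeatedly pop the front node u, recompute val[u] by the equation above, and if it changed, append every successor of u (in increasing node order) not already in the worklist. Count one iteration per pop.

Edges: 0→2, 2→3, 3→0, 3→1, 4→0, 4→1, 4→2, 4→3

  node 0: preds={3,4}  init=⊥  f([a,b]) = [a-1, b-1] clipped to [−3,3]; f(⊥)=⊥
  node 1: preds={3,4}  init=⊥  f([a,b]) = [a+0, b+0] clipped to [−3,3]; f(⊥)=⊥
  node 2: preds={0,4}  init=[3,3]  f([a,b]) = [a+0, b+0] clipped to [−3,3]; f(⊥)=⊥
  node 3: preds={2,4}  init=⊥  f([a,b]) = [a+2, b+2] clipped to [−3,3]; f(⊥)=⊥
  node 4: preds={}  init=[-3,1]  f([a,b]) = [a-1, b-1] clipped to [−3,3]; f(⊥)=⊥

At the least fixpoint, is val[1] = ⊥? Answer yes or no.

no

Worklist (8 pops):
  #1 pop 0: in=[-3,1] → [-3,0] (was ⊥); enqueue []
  #2 pop 1: in=[-3,1] → [-3,1] (was ⊥); enqueue []
  #3 pop 2: in=[-3,1] → [-3,3] (was [3,3]); enqueue []
  #4 pop 3: in=[-3,3] → [-1,3] (was ⊥); enqueue [0,1]
  #5 pop 4: in=⊥ → [-3,1] (no change)
  #6 pop 0: in=[-3,3] → [-3,2] (was [-3,0]); enqueue [2]
  #7 pop 1: in=[-3,3] → [-3,3] (was [-3,1]); enqueue []
  #8 pop 2: in=[-3,2] → [-3,3] (no change)

Fixpoint:
  val[0] = [-3,2]
  val[1] = [-3,3]
  val[2] = [-3,3]
  val[3] = [-1,3]
  val[4] = [-3,1]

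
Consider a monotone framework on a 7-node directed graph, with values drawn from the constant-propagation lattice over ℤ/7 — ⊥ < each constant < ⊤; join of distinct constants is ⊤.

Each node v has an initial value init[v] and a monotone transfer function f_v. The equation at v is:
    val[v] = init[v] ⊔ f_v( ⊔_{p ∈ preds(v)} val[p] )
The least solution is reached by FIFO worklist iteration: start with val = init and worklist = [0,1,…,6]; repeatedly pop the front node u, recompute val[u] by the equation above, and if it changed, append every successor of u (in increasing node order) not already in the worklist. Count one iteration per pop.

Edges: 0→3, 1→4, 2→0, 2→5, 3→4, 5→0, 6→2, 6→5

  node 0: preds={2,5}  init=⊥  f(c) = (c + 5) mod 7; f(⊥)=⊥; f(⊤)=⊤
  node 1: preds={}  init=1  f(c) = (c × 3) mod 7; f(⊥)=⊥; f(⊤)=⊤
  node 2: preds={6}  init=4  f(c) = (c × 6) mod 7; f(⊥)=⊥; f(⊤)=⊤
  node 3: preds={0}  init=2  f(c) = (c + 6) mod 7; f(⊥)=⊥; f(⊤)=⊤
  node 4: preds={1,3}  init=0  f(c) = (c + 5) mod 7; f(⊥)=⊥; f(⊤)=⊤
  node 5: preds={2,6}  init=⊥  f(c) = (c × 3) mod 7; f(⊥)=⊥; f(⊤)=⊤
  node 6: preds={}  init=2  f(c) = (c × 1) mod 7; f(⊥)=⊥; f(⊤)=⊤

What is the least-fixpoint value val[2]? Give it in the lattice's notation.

Iteration log — 9 steps:
  step 1. node 0  ⊔preds=4  new=2  old=⊥  +wl: 
  step 2. node 1  ⊔preds=⊥  new=1  stable
  step 3. node 2  ⊔preds=2  new=⊤  old=4  +wl: 0
  step 4. node 3  ⊔preds=2  new=⊤  old=2  +wl: 
  step 5. node 4  ⊔preds=⊤  new=⊤  old=0  +wl: 
  step 6. node 5  ⊔preds=⊤  new=⊤  old=⊥  +wl: 
  step 7. node 6  ⊔preds=⊥  new=2  stable
  step 8. node 0  ⊔preds=⊤  new=⊤  old=2  +wl: 3
  step 9. node 3  ⊔preds=⊤  new=⊤  stable

Least fixpoint reached:
  node 0: ⊤
  node 1: 1
  node 2: ⊤
  node 3: ⊤
  node 4: ⊤
  node 5: ⊤
  node 6: 2

⊤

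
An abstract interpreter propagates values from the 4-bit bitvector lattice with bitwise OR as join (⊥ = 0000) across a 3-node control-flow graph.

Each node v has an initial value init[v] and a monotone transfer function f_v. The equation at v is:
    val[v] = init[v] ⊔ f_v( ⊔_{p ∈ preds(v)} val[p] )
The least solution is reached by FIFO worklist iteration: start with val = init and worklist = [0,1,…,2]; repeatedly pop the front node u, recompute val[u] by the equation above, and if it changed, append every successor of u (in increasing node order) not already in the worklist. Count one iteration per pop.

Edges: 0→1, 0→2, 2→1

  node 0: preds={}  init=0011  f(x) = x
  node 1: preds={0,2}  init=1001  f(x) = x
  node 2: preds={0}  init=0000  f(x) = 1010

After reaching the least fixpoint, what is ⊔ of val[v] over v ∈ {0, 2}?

Worklist (4 pops):
  #1 pop 0: in=0000 → 0011 (no change)
  #2 pop 1: in=0011 → 1011 (was 1001); enqueue []
  #3 pop 2: in=0011 → 1010 (was 0000); enqueue [1]
  #4 pop 1: in=1011 → 1011 (no change)

Fixpoint:
  val[0] = 0011
  val[1] = 1011
  val[2] = 1010

1011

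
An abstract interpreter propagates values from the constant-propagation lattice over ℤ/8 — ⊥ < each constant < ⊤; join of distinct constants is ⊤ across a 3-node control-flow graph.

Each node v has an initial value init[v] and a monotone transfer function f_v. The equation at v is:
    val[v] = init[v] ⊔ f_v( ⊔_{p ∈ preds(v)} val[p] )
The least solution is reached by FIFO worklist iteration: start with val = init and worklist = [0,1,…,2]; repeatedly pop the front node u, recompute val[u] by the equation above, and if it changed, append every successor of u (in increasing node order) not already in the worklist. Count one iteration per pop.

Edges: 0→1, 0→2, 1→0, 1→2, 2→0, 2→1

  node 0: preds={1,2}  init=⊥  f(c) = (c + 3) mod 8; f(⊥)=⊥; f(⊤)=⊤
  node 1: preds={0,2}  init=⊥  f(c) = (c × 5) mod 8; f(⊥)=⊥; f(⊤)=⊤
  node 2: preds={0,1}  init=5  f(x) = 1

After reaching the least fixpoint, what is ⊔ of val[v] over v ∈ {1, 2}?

⊤

Worklist (6 pops):
  #1 pop 0: in=5 → 0 (was ⊥); enqueue []
  #2 pop 1: in=⊤ → ⊤ (was ⊥); enqueue [0]
  #3 pop 2: in=⊤ → ⊤ (was 5); enqueue [1]
  #4 pop 0: in=⊤ → ⊤ (was 0); enqueue [2]
  #5 pop 1: in=⊤ → ⊤ (no change)
  #6 pop 2: in=⊤ → ⊤ (no change)

Fixpoint:
  val[0] = ⊤
  val[1] = ⊤
  val[2] = ⊤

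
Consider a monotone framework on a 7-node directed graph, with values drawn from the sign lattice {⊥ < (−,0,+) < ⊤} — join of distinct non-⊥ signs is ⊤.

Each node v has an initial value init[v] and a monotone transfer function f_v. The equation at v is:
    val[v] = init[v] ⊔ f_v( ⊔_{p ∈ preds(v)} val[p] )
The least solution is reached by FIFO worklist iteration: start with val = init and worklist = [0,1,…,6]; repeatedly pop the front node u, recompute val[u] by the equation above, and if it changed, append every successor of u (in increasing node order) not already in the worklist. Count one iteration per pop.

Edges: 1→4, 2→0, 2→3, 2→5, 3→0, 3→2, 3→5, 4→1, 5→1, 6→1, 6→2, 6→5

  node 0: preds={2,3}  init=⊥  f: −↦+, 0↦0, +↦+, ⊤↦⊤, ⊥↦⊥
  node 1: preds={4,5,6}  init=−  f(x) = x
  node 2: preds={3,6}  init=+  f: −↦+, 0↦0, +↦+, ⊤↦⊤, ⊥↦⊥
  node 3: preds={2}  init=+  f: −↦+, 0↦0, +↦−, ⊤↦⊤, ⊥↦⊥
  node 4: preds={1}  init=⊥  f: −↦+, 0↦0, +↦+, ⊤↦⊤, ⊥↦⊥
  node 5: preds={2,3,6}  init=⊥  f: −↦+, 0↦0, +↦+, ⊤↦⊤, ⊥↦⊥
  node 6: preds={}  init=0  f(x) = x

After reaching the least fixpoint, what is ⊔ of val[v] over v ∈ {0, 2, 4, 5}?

⊤

Iteration log — 10 steps:
  step 1. node 0  ⊔preds=+  new=+  old=⊥  +wl: 
  step 2. node 1  ⊔preds=0  new=⊤  old=−  +wl: 
  step 3. node 2  ⊔preds=⊤  new=⊤  old=+  +wl: 0
  step 4. node 3  ⊔preds=⊤  new=⊤  old=+  +wl: 2
  step 5. node 4  ⊔preds=⊤  new=⊤  old=⊥  +wl: 1
  step 6. node 5  ⊔preds=⊤  new=⊤  old=⊥  +wl: 
  step 7. node 6  ⊔preds=⊥  new=0  stable
  step 8. node 0  ⊔preds=⊤  new=⊤  old=+  +wl: 
  step 9. node 2  ⊔preds=⊤  new=⊤  stable
  step 10. node 1  ⊔preds=⊤  new=⊤  stable

Least fixpoint reached:
  node 0: ⊤
  node 1: ⊤
  node 2: ⊤
  node 3: ⊤
  node 4: ⊤
  node 5: ⊤
  node 6: 0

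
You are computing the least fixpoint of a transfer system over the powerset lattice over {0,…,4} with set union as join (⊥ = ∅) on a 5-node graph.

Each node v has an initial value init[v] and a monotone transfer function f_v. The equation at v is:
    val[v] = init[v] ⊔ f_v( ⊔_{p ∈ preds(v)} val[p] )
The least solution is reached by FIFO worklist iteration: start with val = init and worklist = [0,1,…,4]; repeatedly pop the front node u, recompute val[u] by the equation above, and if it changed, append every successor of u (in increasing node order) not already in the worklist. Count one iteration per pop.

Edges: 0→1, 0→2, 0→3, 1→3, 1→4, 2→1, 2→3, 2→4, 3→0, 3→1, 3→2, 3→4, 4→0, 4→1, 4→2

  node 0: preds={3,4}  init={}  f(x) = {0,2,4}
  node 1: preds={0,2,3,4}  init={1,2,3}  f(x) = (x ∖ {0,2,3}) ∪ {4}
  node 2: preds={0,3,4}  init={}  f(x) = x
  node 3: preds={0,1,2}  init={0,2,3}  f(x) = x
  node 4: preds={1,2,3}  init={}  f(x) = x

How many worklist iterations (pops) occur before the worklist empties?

11

Worklist (11 pops):
  #1 pop 0: in={0,2,3} → {0,2,4} (was {}); enqueue []
  #2 pop 1: in={0,2,3,4} → {1,2,3,4} (was {1,2,3}); enqueue []
  #3 pop 2: in={0,2,3,4} → {0,2,3,4} (was {}); enqueue [1]
  #4 pop 3: in={0,1,2,3,4} → {0,1,2,3,4} (was {0,2,3}); enqueue [0,2]
  #5 pop 4: in={0,1,2,3,4} → {0,1,2,3,4} (was {}); enqueue []
  #6 pop 1: in={0,1,2,3,4} → {1,2,3,4} (no change)
  #7 pop 0: in={0,1,2,3,4} → {0,2,4} (no change)
  #8 pop 2: in={0,1,2,3,4} → {0,1,2,3,4} (was {0,2,3,4}); enqueue [1,3,4]
  #9 pop 1: in={0,1,2,3,4} → {1,2,3,4} (no change)
  #10 pop 3: in={0,1,2,3,4} → {0,1,2,3,4} (no change)
  #11 pop 4: in={0,1,2,3,4} → {0,1,2,3,4} (no change)

Fixpoint:
  val[0] = {0,2,4}
  val[1] = {1,2,3,4}
  val[2] = {0,1,2,3,4}
  val[3] = {0,1,2,3,4}
  val[4] = {0,1,2,3,4}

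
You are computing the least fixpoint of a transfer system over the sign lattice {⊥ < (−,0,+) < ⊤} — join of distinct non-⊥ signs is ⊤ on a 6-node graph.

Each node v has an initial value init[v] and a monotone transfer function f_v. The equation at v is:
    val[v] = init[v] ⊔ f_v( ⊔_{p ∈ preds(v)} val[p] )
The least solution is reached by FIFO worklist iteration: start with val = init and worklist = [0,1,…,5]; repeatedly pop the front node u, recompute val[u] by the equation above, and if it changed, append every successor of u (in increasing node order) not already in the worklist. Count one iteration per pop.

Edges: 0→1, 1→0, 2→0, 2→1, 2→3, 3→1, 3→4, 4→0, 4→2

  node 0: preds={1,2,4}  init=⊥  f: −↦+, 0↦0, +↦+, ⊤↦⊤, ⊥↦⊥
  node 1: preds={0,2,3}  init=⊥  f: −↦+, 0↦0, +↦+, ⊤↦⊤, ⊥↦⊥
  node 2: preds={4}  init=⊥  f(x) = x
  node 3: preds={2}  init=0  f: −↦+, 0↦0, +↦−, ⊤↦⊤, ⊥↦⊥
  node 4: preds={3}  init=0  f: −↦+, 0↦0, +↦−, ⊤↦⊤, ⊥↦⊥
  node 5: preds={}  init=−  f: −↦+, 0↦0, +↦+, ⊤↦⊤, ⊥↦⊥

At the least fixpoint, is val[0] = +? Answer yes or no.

Worklist (8 pops):
  #1 pop 0: in=0 → 0 (was ⊥); enqueue []
  #2 pop 1: in=0 → 0 (was ⊥); enqueue [0]
  #3 pop 2: in=0 → 0 (was ⊥); enqueue [1]
  #4 pop 3: in=0 → 0 (no change)
  #5 pop 4: in=0 → 0 (no change)
  #6 pop 5: in=⊥ → − (no change)
  #7 pop 0: in=0 → 0 (no change)
  #8 pop 1: in=0 → 0 (no change)

Fixpoint:
  val[0] = 0
  val[1] = 0
  val[2] = 0
  val[3] = 0
  val[4] = 0
  val[5] = −

no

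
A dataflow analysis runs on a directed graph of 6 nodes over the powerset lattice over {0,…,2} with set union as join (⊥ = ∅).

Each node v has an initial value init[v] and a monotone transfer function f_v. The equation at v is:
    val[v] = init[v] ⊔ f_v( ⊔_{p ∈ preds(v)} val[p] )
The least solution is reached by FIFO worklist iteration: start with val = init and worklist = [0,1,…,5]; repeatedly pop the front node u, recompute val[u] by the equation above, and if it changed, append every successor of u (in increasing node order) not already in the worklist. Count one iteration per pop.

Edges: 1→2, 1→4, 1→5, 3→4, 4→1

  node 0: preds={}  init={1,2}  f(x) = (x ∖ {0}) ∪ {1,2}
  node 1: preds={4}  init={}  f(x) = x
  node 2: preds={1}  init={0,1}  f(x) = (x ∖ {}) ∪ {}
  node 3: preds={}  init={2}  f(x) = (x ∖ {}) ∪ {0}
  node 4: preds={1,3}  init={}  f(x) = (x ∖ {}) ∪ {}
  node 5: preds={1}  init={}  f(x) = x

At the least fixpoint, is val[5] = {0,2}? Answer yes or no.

yes

Worklist (10 pops):
  #1 pop 0: in={} → {1,2} (no change)
  #2 pop 1: in={} → {} (no change)
  #3 pop 2: in={} → {0,1} (no change)
  #4 pop 3: in={} → {0,2} (was {2}); enqueue []
  #5 pop 4: in={0,2} → {0,2} (was {}); enqueue [1]
  #6 pop 5: in={} → {} (no change)
  #7 pop 1: in={0,2} → {0,2} (was {}); enqueue [2,4,5]
  #8 pop 2: in={0,2} → {0,1,2} (was {0,1}); enqueue []
  #9 pop 4: in={0,2} → {0,2} (no change)
  #10 pop 5: in={0,2} → {0,2} (was {}); enqueue []

Fixpoint:
  val[0] = {1,2}
  val[1] = {0,2}
  val[2] = {0,1,2}
  val[3] = {0,2}
  val[4] = {0,2}
  val[5] = {0,2}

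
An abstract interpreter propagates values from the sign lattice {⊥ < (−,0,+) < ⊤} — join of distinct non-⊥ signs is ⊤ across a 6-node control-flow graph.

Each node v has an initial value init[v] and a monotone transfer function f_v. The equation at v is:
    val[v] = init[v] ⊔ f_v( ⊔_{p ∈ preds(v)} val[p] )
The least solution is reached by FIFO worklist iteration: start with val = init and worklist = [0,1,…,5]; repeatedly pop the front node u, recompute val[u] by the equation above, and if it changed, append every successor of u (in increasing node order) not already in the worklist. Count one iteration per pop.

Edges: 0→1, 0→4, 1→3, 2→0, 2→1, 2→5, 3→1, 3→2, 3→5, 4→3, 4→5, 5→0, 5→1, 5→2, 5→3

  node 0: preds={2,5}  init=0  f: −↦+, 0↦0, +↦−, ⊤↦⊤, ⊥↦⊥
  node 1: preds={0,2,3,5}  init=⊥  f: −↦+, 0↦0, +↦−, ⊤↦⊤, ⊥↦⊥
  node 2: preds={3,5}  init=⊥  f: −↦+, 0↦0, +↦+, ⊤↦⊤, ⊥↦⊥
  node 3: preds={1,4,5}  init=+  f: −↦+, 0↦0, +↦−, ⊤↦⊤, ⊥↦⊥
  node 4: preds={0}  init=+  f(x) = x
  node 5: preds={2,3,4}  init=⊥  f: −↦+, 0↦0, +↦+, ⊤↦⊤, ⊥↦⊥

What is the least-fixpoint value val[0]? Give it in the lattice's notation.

Trace (14 dequeues):
  [1] u=0 | in ⊥ | out 0 | ==
  [2] u=1 | in ⊤ | out ⊤ | prev ⊥ | push {}
  [3] u=2 | in + | out + | prev ⊥ | push {0,1}
  [4] u=3 | in ⊤ | out ⊤ | prev + | push {2}
  [5] u=4 | in 0 | out ⊤ | prev + | push {3}
  [6] u=5 | in ⊤ | out ⊤ | prev ⊥ | push {}
  [7] u=0 | in ⊤ | out ⊤ | prev 0 | push {4}
  [8] u=1 | in ⊤ | out ⊤ | ==
  [9] u=2 | in ⊤ | out ⊤ | prev + | push {0,1,5}
  [10] u=3 | in ⊤ | out ⊤ | ==
  [11] u=4 | in ⊤ | out ⊤ | ==
  [12] u=0 | in ⊤ | out ⊤ | ==
  [13] u=1 | in ⊤ | out ⊤ | ==
  [14] u=5 | in ⊤ | out ⊤ | ==

Converged values:
  [0] ⊤
  [1] ⊤
  [2] ⊤
  [3] ⊤
  [4] ⊤
  [5] ⊤

⊤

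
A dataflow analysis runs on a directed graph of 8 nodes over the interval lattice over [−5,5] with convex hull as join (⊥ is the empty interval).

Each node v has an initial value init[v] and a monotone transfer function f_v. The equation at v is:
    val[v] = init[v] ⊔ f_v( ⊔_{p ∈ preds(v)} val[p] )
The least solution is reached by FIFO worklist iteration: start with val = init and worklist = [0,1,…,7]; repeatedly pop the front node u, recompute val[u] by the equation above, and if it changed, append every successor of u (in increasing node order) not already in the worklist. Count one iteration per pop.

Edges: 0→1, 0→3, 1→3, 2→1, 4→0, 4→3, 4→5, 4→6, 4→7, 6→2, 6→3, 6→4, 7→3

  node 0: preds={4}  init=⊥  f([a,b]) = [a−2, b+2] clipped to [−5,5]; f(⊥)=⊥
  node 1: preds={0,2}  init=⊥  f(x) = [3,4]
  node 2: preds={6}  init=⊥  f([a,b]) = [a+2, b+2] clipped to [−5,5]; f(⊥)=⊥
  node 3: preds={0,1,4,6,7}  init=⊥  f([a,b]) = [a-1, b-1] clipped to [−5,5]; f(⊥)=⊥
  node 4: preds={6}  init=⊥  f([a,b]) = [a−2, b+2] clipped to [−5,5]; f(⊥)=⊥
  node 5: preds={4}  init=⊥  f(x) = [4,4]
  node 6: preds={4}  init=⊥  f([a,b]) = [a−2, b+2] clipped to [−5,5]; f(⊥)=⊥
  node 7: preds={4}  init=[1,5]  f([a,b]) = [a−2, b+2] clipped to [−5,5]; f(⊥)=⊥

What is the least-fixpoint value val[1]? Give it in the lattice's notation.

Iteration log — 8 steps:
  step 1. node 0  ⊔preds=⊥  new=⊥  stable
  step 2. node 1  ⊔preds=⊥  new=[3,4]  old=⊥  +wl: 
  step 3. node 2  ⊔preds=⊥  new=⊥  stable
  step 4. node 3  ⊔preds=[1,5]  new=[0,4]  old=⊥  +wl: 
  step 5. node 4  ⊔preds=⊥  new=⊥  stable
  step 6. node 5  ⊔preds=⊥  new=[4,4]  old=⊥  +wl: 
  step 7. node 6  ⊔preds=⊥  new=⊥  stable
  step 8. node 7  ⊔preds=⊥  new=[1,5]  stable

Least fixpoint reached:
  node 0: ⊥
  node 1: [3,4]
  node 2: ⊥
  node 3: [0,4]
  node 4: ⊥
  node 5: [4,4]
  node 6: ⊥
  node 7: [1,5]

[3,4]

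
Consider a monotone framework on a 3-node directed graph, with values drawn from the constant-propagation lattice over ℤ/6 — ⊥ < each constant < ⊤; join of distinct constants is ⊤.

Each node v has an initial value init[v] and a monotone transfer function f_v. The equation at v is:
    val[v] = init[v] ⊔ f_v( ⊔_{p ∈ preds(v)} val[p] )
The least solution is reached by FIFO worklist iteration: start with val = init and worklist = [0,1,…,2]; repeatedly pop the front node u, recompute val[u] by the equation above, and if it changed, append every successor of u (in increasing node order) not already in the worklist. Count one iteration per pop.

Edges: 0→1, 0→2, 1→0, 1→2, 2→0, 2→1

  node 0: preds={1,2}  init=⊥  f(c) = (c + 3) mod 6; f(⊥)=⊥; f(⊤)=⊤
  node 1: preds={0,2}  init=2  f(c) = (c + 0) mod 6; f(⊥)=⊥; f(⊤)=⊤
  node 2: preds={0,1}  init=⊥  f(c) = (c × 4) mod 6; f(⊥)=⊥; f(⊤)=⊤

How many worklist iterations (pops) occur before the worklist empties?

Iteration log — 6 steps:
  step 1. node 0  ⊔preds=2  new=5  old=⊥  +wl: 
  step 2. node 1  ⊔preds=5  new=⊤  old=2  +wl: 0
  step 3. node 2  ⊔preds=⊤  new=⊤  old=⊥  +wl: 1
  step 4. node 0  ⊔preds=⊤  new=⊤  old=5  +wl: 2
  step 5. node 1  ⊔preds=⊤  new=⊤  stable
  step 6. node 2  ⊔preds=⊤  new=⊤  stable

Least fixpoint reached:
  node 0: ⊤
  node 1: ⊤
  node 2: ⊤

6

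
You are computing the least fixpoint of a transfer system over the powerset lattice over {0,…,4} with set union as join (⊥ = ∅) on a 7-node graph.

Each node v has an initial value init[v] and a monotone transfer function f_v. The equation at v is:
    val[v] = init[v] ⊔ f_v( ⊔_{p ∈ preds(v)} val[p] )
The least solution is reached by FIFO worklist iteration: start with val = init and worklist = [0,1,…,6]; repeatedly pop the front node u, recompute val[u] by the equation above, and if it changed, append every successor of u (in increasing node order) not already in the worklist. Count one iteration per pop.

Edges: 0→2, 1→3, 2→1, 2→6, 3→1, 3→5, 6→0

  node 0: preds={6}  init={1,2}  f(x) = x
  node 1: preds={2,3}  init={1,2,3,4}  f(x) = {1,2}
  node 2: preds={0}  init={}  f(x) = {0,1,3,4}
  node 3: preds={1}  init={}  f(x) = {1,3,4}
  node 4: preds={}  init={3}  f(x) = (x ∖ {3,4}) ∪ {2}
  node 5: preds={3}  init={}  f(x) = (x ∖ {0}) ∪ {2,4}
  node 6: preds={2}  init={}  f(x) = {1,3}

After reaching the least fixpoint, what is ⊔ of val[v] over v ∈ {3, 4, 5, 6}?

{1,2,3,4}

Iteration log — 10 steps:
  step 1. node 0  ⊔preds={}  new={1,2}  stable
  step 2. node 1  ⊔preds={}  new={1,2,3,4}  stable
  step 3. node 2  ⊔preds={1,2}  new={0,1,3,4}  old={}  +wl: 1
  step 4. node 3  ⊔preds={1,2,3,4}  new={1,3,4}  old={}  +wl: 
  step 5. node 4  ⊔preds={}  new={2,3}  old={3}  +wl: 
  step 6. node 5  ⊔preds={1,3,4}  new={1,2,3,4}  old={}  +wl: 
  step 7. node 6  ⊔preds={0,1,3,4}  new={1,3}  old={}  +wl: 0
  step 8. node 1  ⊔preds={0,1,3,4}  new={1,2,3,4}  stable
  step 9. node 0  ⊔preds={1,3}  new={1,2,3}  old={1,2}  +wl: 2
  step 10. node 2  ⊔preds={1,2,3}  new={0,1,3,4}  stable

Least fixpoint reached:
  node 0: {1,2,3}
  node 1: {1,2,3,4}
  node 2: {0,1,3,4}
  node 3: {1,3,4}
  node 4: {2,3}
  node 5: {1,2,3,4}
  node 6: {1,3}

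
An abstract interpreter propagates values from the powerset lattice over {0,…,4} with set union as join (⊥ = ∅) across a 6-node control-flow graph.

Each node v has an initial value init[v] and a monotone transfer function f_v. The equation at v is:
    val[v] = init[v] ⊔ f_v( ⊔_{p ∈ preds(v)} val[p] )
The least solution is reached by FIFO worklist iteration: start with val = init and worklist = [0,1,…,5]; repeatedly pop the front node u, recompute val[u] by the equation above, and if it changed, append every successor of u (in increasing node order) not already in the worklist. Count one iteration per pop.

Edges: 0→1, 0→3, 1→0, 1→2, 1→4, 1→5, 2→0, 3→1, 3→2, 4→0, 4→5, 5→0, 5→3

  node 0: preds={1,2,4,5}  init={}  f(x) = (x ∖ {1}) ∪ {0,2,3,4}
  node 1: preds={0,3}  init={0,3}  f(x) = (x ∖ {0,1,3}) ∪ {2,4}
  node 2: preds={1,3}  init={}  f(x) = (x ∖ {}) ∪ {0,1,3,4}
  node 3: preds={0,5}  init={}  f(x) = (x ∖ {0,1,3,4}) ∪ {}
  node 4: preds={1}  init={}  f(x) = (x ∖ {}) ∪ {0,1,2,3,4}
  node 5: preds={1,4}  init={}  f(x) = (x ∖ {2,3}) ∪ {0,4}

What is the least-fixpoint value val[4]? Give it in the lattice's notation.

Worklist (10 pops):
  #1 pop 0: in={0,3} → {0,2,3,4} (was {}); enqueue []
  #2 pop 1: in={0,2,3,4} → {0,2,3,4} (was {0,3}); enqueue [0]
  #3 pop 2: in={0,2,3,4} → {0,1,2,3,4} (was {}); enqueue []
  #4 pop 3: in={0,2,3,4} → {2} (was {}); enqueue [1,2]
  #5 pop 4: in={0,2,3,4} → {0,1,2,3,4} (was {}); enqueue []
  #6 pop 5: in={0,1,2,3,4} → {0,1,4} (was {}); enqueue [3]
  #7 pop 0: in={0,1,2,3,4} → {0,2,3,4} (no change)
  #8 pop 1: in={0,2,3,4} → {0,2,3,4} (no change)
  #9 pop 2: in={0,2,3,4} → {0,1,2,3,4} (no change)
  #10 pop 3: in={0,1,2,3,4} → {2} (no change)

Fixpoint:
  val[0] = {0,2,3,4}
  val[1] = {0,2,3,4}
  val[2] = {0,1,2,3,4}
  val[3] = {2}
  val[4] = {0,1,2,3,4}
  val[5] = {0,1,4}

{0,1,2,3,4}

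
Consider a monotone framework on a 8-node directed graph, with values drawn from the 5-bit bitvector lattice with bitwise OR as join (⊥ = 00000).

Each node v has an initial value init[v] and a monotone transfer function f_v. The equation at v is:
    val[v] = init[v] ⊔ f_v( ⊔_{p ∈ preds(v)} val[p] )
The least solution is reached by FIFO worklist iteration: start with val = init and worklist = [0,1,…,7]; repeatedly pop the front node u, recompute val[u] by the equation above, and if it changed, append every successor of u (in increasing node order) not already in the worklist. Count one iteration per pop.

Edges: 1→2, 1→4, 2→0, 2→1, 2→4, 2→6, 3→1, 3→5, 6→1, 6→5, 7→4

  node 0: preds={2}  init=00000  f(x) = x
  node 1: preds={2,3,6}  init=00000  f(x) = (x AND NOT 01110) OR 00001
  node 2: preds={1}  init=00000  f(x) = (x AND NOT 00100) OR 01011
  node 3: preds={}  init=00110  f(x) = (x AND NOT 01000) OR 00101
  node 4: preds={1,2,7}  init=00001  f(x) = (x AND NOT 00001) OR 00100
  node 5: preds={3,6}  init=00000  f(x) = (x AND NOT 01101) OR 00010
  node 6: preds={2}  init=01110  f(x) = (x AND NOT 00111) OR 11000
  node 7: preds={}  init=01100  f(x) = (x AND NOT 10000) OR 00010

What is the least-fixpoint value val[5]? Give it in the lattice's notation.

10010

Trace (17 dequeues):
  [1] u=0 | in 00000 | out 00000 | ==
  [2] u=1 | in 01110 | out 00001 | prev 00000 | push {}
  [3] u=2 | in 00001 | out 01011 | prev 00000 | push {0,1}
  [4] u=3 | in 00000 | out 00111 | prev 00110 | push {}
  [5] u=4 | in 01111 | out 01111 | prev 00001 | push {}
  [6] u=5 | in 01111 | out 00010 | prev 00000 | push {}
  [7] u=6 | in 01011 | out 11110 | prev 01110 | push {5}
  [8] u=7 | in 00000 | out 01110 | prev 01100 | push {4}
  [9] u=0 | in 01011 | out 01011 | prev 00000 | push {}
  [10] u=1 | in 11111 | out 10001 | prev 00001 | push {2}
  [11] u=5 | in 11111 | out 10010 | prev 00010 | push {}
  [12] u=4 | in 11111 | out 11111 | prev 01111 | push {}
  [13] u=2 | in 10001 | out 11011 | prev 01011 | push {0,1,4,6}
  [14] u=0 | in 11011 | out 11011 | prev 01011 | push {}
  [15] u=1 | in 11111 | out 10001 | ==
  [16] u=4 | in 11111 | out 11111 | ==
  [17] u=6 | in 11011 | out 11110 | ==

Converged values:
  [0] 11011
  [1] 10001
  [2] 11011
  [3] 00111
  [4] 11111
  [5] 10010
  [6] 11110
  [7] 01110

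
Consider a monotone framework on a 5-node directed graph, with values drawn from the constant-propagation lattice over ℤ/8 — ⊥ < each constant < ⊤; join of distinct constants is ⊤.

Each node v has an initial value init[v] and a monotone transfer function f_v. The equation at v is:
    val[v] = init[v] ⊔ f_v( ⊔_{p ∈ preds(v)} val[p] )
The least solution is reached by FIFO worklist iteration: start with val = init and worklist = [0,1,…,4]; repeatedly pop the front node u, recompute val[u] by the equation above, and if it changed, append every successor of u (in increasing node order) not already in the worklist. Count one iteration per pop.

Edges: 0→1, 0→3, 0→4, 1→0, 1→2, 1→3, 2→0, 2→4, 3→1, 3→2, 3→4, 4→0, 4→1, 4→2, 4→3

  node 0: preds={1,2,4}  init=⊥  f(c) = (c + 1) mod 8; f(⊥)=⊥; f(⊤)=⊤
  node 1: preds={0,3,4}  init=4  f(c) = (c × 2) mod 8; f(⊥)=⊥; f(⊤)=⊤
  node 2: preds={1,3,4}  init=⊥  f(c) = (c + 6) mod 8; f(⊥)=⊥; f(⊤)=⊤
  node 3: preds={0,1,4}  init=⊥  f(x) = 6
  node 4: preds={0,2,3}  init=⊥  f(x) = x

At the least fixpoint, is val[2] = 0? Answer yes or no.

Worklist (10 pops):
  #1 pop 0: in=4 → 5 (was ⊥); enqueue []
  #2 pop 1: in=5 → ⊤ (was 4); enqueue [0]
  #3 pop 2: in=⊤ → ⊤ (was ⊥); enqueue []
  #4 pop 3: in=⊤ → 6 (was ⊥); enqueue [1,2]
  #5 pop 4: in=⊤ → ⊤ (was ⊥); enqueue [3]
  #6 pop 0: in=⊤ → ⊤ (was 5); enqueue [4]
  #7 pop 1: in=⊤ → ⊤ (no change)
  #8 pop 2: in=⊤ → ⊤ (no change)
  #9 pop 3: in=⊤ → 6 (no change)
  #10 pop 4: in=⊤ → ⊤ (no change)

Fixpoint:
  val[0] = ⊤
  val[1] = ⊤
  val[2] = ⊤
  val[3] = 6
  val[4] = ⊤

no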